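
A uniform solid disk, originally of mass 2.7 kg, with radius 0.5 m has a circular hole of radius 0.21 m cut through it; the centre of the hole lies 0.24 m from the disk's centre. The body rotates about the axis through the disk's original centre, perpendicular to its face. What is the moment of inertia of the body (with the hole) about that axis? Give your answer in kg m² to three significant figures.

0.300

Unpierced body about its centre: I₀ = (1/2)MR² = (1/2)(2.7)(0.5)² = 0.3375 kg m².
The removed disk has mass m = M·(r/R)² = (2.7)(0.21/0.5)² = 0.47628 kg (same uniform areal density).
Its moment of inertia about the rotation axis (parallel-axis theorem): I_hole = (1/2)mr² + md² = (1/2)(0.47628)(0.21)² + (0.47628)(0.24)² = 0.037936 kg m².
Treating the hole as negative mass, I = I₀ − I_hole = 0.3375 − 0.037936 = 0.29956 kg m².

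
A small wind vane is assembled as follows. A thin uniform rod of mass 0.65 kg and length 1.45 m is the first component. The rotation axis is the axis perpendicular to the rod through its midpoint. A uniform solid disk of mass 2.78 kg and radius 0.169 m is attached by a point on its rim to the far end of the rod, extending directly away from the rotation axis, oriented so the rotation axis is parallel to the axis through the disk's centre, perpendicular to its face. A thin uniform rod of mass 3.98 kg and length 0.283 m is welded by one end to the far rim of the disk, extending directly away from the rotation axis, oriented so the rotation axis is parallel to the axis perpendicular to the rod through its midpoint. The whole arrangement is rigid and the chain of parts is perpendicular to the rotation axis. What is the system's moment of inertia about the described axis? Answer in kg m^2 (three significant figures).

8.18

Thin rod: I_cm = (1/12)ML² = (1/12)(0.65)(1.45)² = 0.11389 kg m^2; axis through the centre, so I = 0.11389 kg m^2.
Solid disk: I_cm = (1/2)MR² = (1/2)(2.78)(0.169)² = 0.0397 kg m^2; centre at d = 0.725 + 0.169 = 0.894 m, so the parallel axis theorem gives I = 0.0397 + (2.78)(0.894)² = 2.2616 kg m^2.
Thin rod: I_cm = (1/12)ML² = (1/12)(3.98)(0.283)² = 0.026563 kg m^2; centre at d = 0.725 + 0.169 + 0.169 + 0.1415 = 1.2045 m, so the parallel axis theorem gives I = 0.026563 + (3.98)(1.2045)² = 5.8008 kg m^2.
Total I = 0.11389 + 2.2616 + 5.8008 = 8.1763 kg m^2.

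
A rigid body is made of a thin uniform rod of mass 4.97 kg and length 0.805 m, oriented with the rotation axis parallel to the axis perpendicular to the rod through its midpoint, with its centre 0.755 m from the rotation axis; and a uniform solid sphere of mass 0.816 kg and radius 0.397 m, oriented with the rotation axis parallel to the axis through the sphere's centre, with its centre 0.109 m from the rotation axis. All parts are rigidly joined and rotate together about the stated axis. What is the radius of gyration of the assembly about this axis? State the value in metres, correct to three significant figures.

Thin rod: I_cm = (1/12)ML² = (1/12)(4.97)(0.805)² = 0.26839 kg m^2; centre at d = 0.755 m, so I = I_cm + Md² gives I = 0.26839 + (4.97)(0.755)² = 3.1014 kg m^2.
Solid sphere: I_cm = (2/5)MR² = (2/5)(0.816)(0.397)² = 0.051444 kg m^2; centre at d = 0.109 m, so I = I_cm + Md² gives I = 0.051444 + (0.816)(0.109)² = 0.061138 kg m^2.
Total I = 3.1626 kg m^2; total mass M = 5.786 kg.
k = √(I/M) = √(3.1626/5.786) = 0.73932 m.

0.739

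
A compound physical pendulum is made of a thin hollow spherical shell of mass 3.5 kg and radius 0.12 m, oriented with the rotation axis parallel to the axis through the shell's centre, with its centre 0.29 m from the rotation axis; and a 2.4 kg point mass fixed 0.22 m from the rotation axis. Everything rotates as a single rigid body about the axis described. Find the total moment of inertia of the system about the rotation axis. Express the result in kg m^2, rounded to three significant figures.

0.444

Spherical shell: I_cm = (2/3)MR² = (2/3)(3.5)(0.12)² = 0.0336 kg m^2; centre at d = 0.29 m, so I = I_cm + Md² gives I = 0.0336 + (3.5)(0.29)² = 0.32795 kg m^2.
Point mass: I_cm = 0; centre at d = 0.22 m, so I = I_cm + Md² gives I = 0 + (2.4)(0.22)² = 0.11616 kg m^2.
Total I = 0.32795 + 0.11616 = 0.44411 kg m^2.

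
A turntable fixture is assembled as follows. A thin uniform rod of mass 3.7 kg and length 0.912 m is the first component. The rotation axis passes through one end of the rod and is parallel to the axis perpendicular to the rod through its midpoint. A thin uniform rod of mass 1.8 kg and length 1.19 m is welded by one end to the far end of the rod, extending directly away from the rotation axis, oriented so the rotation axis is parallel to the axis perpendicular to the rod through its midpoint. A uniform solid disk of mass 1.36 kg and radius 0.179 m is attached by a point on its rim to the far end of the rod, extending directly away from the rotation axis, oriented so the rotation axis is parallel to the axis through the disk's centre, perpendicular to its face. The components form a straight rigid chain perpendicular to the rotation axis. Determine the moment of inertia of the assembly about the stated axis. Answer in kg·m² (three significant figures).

12.4

Thin rod: I_cm = (1/12)ML² = (1/12)(3.7)(0.912)² = 0.25645 kg·m²; centre at d = 0.456 m, so the parallel axis theorem gives I = 0.25645 + (3.7)(0.456)² = 1.0258 kg·m².
Thin rod: I_cm = (1/12)ML² = (1/12)(1.8)(1.19)² = 0.21241 kg·m²; centre at d = 0.456 + 0.456 + 0.595 = 1.507 m, so the parallel axis theorem gives I = 0.21241 + (1.8)(1.507)² = 4.3003 kg·m².
Solid disk: I_cm = (1/2)MR² = (1/2)(1.36)(0.179)² = 0.021788 kg·m²; centre at d = 0.456 + 0.456 + 0.595 + 0.595 + 0.179 = 2.281 m, so the parallel axis theorem gives I = 0.021788 + (1.36)(2.281)² = 7.0978 kg·m².
Total I = 1.0258 + 4.3003 + 7.0978 = 12.424 kg·m².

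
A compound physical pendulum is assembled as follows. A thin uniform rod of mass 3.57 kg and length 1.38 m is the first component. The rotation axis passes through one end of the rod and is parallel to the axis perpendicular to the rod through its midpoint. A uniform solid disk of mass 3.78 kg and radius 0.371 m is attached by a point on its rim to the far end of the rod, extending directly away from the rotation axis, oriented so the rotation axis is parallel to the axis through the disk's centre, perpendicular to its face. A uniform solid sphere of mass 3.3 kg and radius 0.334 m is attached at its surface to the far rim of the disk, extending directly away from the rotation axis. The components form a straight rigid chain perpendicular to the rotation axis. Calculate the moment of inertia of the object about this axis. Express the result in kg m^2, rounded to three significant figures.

Thin rod: I_cm = (1/12)ML² = (1/12)(3.57)(1.38)² = 0.56656 kg m^2; centre at d = 0.69 m, so I = I_cm + Md² gives I = 0.56656 + (3.57)(0.69)² = 2.2662 kg m^2.
Solid disk: I_cm = (1/2)MR² = (1/2)(3.78)(0.371)² = 0.26014 kg m^2; centre at d = 0.69 + 0.69 + 0.371 = 1.751 m, so I = I_cm + Md² gives I = 0.26014 + (3.78)(1.751)² = 11.85 kg m^2.
Solid sphere: I_cm = (2/5)MR² = (2/5)(3.3)(0.334)² = 0.14725 kg m^2; centre at d = 0.69 + 0.69 + 0.371 + 0.371 + 0.334 = 2.456 m, so I = I_cm + Md² gives I = 0.14725 + (3.3)(2.456)² = 20.053 kg m^2.
Total I = 2.2662 + 11.85 + 20.053 = 34.169 kg m^2.

34.2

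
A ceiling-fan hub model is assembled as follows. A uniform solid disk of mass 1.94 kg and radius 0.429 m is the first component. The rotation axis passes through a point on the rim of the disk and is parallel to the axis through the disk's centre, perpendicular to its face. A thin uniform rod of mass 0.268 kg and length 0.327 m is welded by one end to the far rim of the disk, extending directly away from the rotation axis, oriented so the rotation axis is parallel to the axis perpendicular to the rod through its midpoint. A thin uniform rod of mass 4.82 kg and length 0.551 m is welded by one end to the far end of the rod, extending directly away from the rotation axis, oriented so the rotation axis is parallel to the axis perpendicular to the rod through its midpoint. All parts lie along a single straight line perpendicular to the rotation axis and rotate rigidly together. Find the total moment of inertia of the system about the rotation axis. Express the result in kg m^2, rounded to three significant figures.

Solid disk: I_cm = (1/2)MR² = (1/2)(1.94)(0.429)² = 0.17852 kg m^2; centre at d = 0.429 m, so I = I_cm + Md² gives I = 0.17852 + (1.94)(0.429)² = 0.53556 kg m^2.
Thin rod: I_cm = (1/12)ML² = (1/12)(0.268)(0.327)² = 0.0023881 kg m^2; centre at d = 0.429 + 0.429 + 0.1635 = 1.0215 m, so I = I_cm + Md² gives I = 0.0023881 + (0.268)(1.0215)² = 0.28204 kg m^2.
Thin rod: I_cm = (1/12)ML² = (1/12)(4.82)(0.551)² = 0.12195 kg m^2; centre at d = 0.429 + 0.429 + 0.1635 + 0.1635 + 0.2755 = 1.4605 m, so I = I_cm + Md² gives I = 0.12195 + (4.82)(1.4605)² = 10.403 kg m^2.
Total I = 0.53556 + 0.28204 + 10.403 = 11.221 kg m^2.

11.2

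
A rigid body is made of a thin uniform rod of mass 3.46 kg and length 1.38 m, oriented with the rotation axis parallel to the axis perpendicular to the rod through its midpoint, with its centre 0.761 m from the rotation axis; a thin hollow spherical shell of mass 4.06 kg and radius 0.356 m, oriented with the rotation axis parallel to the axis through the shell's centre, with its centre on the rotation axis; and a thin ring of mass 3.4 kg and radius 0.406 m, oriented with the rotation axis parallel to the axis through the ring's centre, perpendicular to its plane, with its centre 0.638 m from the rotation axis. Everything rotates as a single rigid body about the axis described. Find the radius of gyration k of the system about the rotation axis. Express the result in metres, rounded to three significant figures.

Thin rod: I_cm = (1/12)ML² = (1/12)(3.46)(1.38)² = 0.5491 kg m²; centre at d = 0.761 m, so the parallel axis theorem gives I = 0.5491 + (3.46)(0.761)² = 2.5529 kg m².
Spherical shell: I_cm = (2/3)MR² = (2/3)(4.06)(0.356)² = 0.34303 kg m²; axis through the centre, so I = 0.34303 kg m².
Thin ring: I_cm = MR² = (3.4)(0.406)² = 0.56044 kg m²; centre at d = 0.638 m, so the parallel axis theorem gives I = 0.56044 + (3.4)(0.638)² = 1.9444 kg m².
Total I = 4.8403 kg m²; total mass M = 10.92 kg.
k = √(I/M) = √(4.8403/10.92) = 0.66577 m.

0.666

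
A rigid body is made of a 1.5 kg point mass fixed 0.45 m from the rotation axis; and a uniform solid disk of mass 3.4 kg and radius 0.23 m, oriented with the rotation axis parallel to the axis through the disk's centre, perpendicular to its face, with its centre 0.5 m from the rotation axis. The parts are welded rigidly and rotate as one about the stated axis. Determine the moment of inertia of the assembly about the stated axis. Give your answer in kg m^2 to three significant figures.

1.24

Point mass: I_cm = 0; centre at d = 0.45 m, so I = I_cm + Md² gives I = 0 + (1.5)(0.45)² = 0.30375 kg m^2.
Solid disk: I_cm = (1/2)MR² = (1/2)(3.4)(0.23)² = 0.08993 kg m^2; centre at d = 0.5 m, so I = I_cm + Md² gives I = 0.08993 + (3.4)(0.5)² = 0.93993 kg m^2.
Total I = 0.30375 + 0.93993 = 1.2437 kg m^2.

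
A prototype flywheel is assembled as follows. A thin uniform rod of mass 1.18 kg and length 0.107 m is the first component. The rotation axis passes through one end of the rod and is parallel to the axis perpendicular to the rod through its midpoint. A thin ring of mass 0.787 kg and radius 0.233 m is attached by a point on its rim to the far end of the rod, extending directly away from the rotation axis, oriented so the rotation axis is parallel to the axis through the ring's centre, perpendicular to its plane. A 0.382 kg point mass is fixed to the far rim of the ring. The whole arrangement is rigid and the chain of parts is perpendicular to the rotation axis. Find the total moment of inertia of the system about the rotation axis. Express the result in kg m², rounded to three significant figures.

0.264

Thin rod: I_cm = (1/12)ML² = (1/12)(1.18)(0.107)² = 0.0011258 kg m²; centre at d = 0.0535 m, so I = I_cm + Md² gives I = 0.0011258 + (1.18)(0.0535)² = 0.0045033 kg m².
Thin ring: I_cm = MR² = (0.787)(0.233)² = 0.042725 kg m²; centre at d = 0.0535 + 0.0535 + 0.233 = 0.34 m, so I = I_cm + Md² gives I = 0.042725 + (0.787)(0.34)² = 0.1337 kg m².
Point mass: I_cm = 0; centre at d = 0.0535 + 0.0535 + 0.233 + 0.233 = 0.573 m, so I = I_cm + Md² gives I = 0 + (0.382)(0.573)² = 0.12542 kg m².
Total I = 0.0045033 + 0.1337 + 0.12542 = 0.26363 kg m².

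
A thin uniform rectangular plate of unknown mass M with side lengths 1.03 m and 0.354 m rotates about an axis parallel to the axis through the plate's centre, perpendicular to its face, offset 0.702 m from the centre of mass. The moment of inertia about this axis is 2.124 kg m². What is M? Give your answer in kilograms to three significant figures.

3.59

I = I_cm + Md² = (1/12)M(a²+b²) + Md² = M·[0.0833333·[(1.03)² + (0.354)²] + (0.702)²] = M·0.59166.
So M = 2.124 / 0.59166 = 3.5899 kg.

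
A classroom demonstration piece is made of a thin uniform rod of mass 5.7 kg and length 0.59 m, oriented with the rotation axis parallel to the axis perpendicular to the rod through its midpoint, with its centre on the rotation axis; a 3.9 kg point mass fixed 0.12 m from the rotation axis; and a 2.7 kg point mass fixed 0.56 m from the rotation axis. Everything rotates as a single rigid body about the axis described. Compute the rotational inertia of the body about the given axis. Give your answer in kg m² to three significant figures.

1.07

Thin rod: I_cm = (1/12)ML² = (1/12)(5.7)(0.59)² = 0.16535 kg m²; axis through the centre, so I = 0.16535 kg m².
Point mass: I_cm = 0; centre at d = 0.12 m, so I = I_cm + Md² gives I = 0 + (3.9)(0.12)² = 0.05616 kg m².
Point mass: I_cm = 0; centre at d = 0.56 m, so I = I_cm + Md² gives I = 0 + (2.7)(0.56)² = 0.84672 kg m².
Total I = 0.16535 + 0.05616 + 0.84672 = 1.0682 kg m².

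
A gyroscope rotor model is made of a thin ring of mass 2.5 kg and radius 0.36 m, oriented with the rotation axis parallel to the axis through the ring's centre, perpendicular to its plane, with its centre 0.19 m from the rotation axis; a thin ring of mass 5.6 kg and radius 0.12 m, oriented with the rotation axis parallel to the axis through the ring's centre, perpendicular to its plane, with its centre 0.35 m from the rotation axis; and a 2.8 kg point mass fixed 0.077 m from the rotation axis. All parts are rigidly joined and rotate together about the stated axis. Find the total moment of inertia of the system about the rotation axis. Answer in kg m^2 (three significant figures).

1.20

Thin ring: I_cm = MR² = (2.5)(0.36)² = 0.324 kg m^2; centre at d = 0.19 m, so I = I_cm + Md² gives I = 0.324 + (2.5)(0.19)² = 0.41425 kg m^2.
Thin ring: I_cm = MR² = (5.6)(0.12)² = 0.08064 kg m^2; centre at d = 0.35 m, so I = I_cm + Md² gives I = 0.08064 + (5.6)(0.35)² = 0.76664 kg m^2.
Point mass: I_cm = 0; centre at d = 0.077 m, so I = I_cm + Md² gives I = 0 + (2.8)(0.077)² = 0.016601 kg m^2.
Total I = 0.41425 + 0.76664 + 0.016601 = 1.1975 kg m^2.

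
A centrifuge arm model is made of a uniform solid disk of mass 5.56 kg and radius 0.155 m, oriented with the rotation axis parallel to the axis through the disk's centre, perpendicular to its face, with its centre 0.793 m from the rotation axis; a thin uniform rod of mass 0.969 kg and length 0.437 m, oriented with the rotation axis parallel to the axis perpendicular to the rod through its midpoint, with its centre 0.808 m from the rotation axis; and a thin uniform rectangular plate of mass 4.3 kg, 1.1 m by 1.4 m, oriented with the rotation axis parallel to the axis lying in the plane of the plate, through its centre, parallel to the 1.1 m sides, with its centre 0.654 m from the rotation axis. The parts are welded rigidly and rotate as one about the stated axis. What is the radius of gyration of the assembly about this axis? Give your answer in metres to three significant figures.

Solid disk: I_cm = (1/2)MR² = (1/2)(5.56)(0.155)² = 0.06679 kg m²; centre at d = 0.793 m, so the parallel axis theorem gives I = 0.06679 + (5.56)(0.793)² = 3.5632 kg m².
Thin rod: I_cm = (1/12)ML² = (1/12)(0.969)(0.437)² = 0.015421 kg m²; centre at d = 0.808 m, so the parallel axis theorem gives I = 0.015421 + (0.969)(0.808)² = 0.64805 kg m².
Rectangular plate: I_cm = (1/12)Mb² = (1/12)(4.3)(1.4)² = 0.70233 kg m²; centre at d = 0.654 m, so the parallel axis theorem gives I = 0.70233 + (4.3)(0.654)² = 2.5415 kg m².
Total I = 6.7527 kg m²; total mass M = 10.829 kg.
k = √(I/M) = √(6.7527/10.829) = 0.78967 m.

0.790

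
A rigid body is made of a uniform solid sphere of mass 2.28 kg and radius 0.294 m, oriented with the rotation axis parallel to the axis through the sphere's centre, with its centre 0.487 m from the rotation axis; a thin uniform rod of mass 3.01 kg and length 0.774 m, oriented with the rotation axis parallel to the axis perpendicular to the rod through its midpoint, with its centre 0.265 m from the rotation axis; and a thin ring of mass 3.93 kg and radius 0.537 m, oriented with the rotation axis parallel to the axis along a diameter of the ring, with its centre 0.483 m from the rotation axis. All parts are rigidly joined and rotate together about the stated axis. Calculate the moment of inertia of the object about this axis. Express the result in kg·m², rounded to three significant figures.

2.46

Solid sphere: I_cm = (2/5)MR² = (2/5)(2.28)(0.294)² = 0.07883 kg·m²; centre at d = 0.487 m, so I = I_cm + Md² gives I = 0.07883 + (2.28)(0.487)² = 0.61957 kg·m².
Thin rod: I_cm = (1/12)ML² = (1/12)(3.01)(0.774)² = 0.15027 kg·m²; centre at d = 0.265 m, so I = I_cm + Md² gives I = 0.15027 + (3.01)(0.265)² = 0.36165 kg·m².
Thin ring: I_cm = (1/2)MR² = (1/2)(3.93)(0.537)² = 0.56665 kg·m²; centre at d = 0.483 m, so I = I_cm + Md² gives I = 0.56665 + (3.93)(0.483)² = 1.4835 kg·m².
Total I = 0.61957 + 0.36165 + 1.4835 = 2.4647 kg·m².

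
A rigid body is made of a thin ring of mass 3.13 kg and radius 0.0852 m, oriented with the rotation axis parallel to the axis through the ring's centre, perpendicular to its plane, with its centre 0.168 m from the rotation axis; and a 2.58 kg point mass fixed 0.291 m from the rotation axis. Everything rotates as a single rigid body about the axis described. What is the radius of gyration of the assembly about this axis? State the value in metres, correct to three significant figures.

Thin ring: I_cm = MR² = (3.13)(0.0852)² = 0.022721 kg·m²; centre at d = 0.168 m, so the parallel axis theorem gives I = 0.022721 + (3.13)(0.168)² = 0.11106 kg·m².
Point mass: I_cm = 0; centre at d = 0.291 m, so the parallel axis theorem gives I = 0 + (2.58)(0.291)² = 0.21848 kg·m².
Total I = 0.32954 kg·m²; total mass M = 5.71 kg.
k = √(I/M) = √(0.32954/5.71) = 0.24023 m.

0.240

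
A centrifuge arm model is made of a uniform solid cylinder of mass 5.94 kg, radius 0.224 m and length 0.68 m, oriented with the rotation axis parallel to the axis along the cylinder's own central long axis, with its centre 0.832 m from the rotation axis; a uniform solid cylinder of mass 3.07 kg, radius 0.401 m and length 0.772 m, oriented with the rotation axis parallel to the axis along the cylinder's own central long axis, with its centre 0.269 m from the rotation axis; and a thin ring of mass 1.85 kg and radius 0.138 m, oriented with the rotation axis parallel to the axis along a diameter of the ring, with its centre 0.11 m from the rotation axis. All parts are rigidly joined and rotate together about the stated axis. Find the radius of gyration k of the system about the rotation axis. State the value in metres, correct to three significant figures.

Solid cylinder: I_cm = (1/2)MR² = (1/2)(5.94)(0.224)² = 0.14902 kg·m²; centre at d = 0.832 m, so I = I_cm + Md² gives I = 0.14902 + (5.94)(0.832)² = 4.2608 kg·m².
Solid cylinder: I_cm = (1/2)MR² = (1/2)(3.07)(0.401)² = 0.24683 kg·m²; centre at d = 0.269 m, so I = I_cm + Md² gives I = 0.24683 + (3.07)(0.269)² = 0.46898 kg·m².
Thin ring: I_cm = (1/2)MR² = (1/2)(1.85)(0.138)² = 0.017616 kg·m²; centre at d = 0.11 m, so I = I_cm + Md² gives I = 0.017616 + (1.85)(0.11)² = 0.040001 kg·m².
Total I = 4.7698 kg·m²; total mass M = 10.86 kg.
k = √(I/M) = √(4.7698/10.86) = 0.66273 m.

0.663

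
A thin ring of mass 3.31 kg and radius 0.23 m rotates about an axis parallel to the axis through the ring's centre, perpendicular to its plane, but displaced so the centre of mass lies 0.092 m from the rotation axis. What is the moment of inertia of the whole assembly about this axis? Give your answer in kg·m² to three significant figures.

0.203

I_cm = MR² = (3.31)(0.23)² = 0.1751 kg·m²; centre at d = 0.092 m, so the parallel axis theorem gives I = 0.1751 + (3.31)(0.092)² = 0.20311 kg·m².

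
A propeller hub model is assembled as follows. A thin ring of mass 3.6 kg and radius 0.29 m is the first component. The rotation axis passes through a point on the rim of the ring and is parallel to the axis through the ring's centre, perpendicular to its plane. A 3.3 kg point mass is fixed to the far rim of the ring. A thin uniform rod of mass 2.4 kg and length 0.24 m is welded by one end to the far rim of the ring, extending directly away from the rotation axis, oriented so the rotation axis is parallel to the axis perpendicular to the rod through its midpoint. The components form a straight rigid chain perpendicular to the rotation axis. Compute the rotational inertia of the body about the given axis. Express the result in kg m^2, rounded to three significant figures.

2.90

Thin ring: I_cm = MR² = (3.6)(0.29)² = 0.30276 kg m^2; centre at d = 0.29 m, so the parallel axis theorem gives I = 0.30276 + (3.6)(0.29)² = 0.60552 kg m^2.
Point mass: I_cm = 0; centre at d = 0.29 + 0.29 = 0.58 m, so the parallel axis theorem gives I = 0 + (3.3)(0.58)² = 1.1101 kg m^2.
Thin rod: I_cm = (1/12)ML² = (1/12)(2.4)(0.24)² = 0.01152 kg m^2; centre at d = 0.29 + 0.29 + 0.12 = 0.7 m, so the parallel axis theorem gives I = 0.01152 + (2.4)(0.7)² = 1.1875 kg m^2.
Total I = 0.60552 + 1.1101 + 1.1875 = 2.9032 kg m^2.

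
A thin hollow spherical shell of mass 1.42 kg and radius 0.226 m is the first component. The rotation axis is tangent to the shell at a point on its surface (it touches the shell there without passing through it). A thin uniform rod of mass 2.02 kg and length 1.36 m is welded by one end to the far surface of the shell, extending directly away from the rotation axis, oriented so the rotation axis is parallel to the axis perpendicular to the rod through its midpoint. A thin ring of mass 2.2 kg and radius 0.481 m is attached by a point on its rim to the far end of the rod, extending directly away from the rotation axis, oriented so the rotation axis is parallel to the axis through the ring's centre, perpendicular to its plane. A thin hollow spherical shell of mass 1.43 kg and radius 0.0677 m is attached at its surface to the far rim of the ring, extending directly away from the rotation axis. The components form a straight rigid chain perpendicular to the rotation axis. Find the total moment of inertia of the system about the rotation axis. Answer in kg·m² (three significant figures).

26.6

Spherical shell: I_cm = (2/3)MR² = (2/3)(1.42)(0.226)² = 0.048352 kg·m²; centre at d = 0.226 m, so the parallel axis theorem gives I = 0.048352 + (1.42)(0.226)² = 0.12088 kg·m².
Thin rod: I_cm = (1/12)ML² = (1/12)(2.02)(1.36)² = 0.31135 kg·m²; centre at d = 0.226 + 0.226 + 0.68 = 1.132 m, so the parallel axis theorem gives I = 0.31135 + (2.02)(1.132)² = 2.8998 kg·m².
Thin ring: I_cm = MR² = (2.2)(0.481)² = 0.50899 kg·m²; centre at d = 0.226 + 0.226 + 0.68 + 0.68 + 0.481 = 2.293 m, so the parallel axis theorem gives I = 0.50899 + (2.2)(2.293)² = 12.076 kg·m².
Spherical shell: I_cm = (2/3)MR² = (2/3)(1.43)(0.0677)² = 0.0043694 kg·m²; centre at d = 0.226 + 0.226 + 0.68 + 0.68 + 0.481 + 0.481 + 0.0677 = 2.8417 m, so the parallel axis theorem gives I = 0.0043694 + (1.43)(2.8417)² = 11.552 kg·m².
Total I = 0.12088 + 2.8998 + 12.076 + 11.552 = 26.649 kg·m².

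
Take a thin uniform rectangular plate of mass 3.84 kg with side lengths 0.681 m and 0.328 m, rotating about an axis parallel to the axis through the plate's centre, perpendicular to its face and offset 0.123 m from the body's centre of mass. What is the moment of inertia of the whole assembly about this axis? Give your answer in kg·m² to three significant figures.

I_cm = (1/12)M(a²+b²) = (1/12)(3.84)[(0.681)² + (0.328)²] = 0.18283 kg·m²; centre at d = 0.123 m, so I = I_cm + Md² gives I = 0.18283 + (3.84)(0.123)² = 0.24093 kg·m².

0.241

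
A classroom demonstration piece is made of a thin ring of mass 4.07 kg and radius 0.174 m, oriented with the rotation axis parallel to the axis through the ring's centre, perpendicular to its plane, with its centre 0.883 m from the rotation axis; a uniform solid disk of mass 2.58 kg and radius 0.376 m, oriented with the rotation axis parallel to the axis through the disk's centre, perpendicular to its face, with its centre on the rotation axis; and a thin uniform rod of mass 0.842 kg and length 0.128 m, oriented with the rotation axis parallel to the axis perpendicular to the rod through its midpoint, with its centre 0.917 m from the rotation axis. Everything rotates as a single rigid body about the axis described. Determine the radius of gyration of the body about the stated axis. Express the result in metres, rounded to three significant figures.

Thin ring: I_cm = MR² = (4.07)(0.174)² = 0.12322 kg·m²; centre at d = 0.883 m, so I = I_cm + Md² gives I = 0.12322 + (4.07)(0.883)² = 3.2966 kg·m².
Solid disk: I_cm = (1/2)MR² = (1/2)(2.58)(0.376)² = 0.18238 kg·m²; axis through the centre, so I = 0.18238 kg·m².
Thin rod: I_cm = (1/12)ML² = (1/12)(0.842)(0.128)² = 0.0011496 kg·m²; centre at d = 0.917 m, so I = I_cm + Md² gives I = 0.0011496 + (0.842)(0.917)² = 0.70918 kg·m².
Total I = 4.1881 kg·m²; total mass M = 7.492 kg.
k = √(I/M) = √(4.1881/7.492) = 0.74767 m.

0.748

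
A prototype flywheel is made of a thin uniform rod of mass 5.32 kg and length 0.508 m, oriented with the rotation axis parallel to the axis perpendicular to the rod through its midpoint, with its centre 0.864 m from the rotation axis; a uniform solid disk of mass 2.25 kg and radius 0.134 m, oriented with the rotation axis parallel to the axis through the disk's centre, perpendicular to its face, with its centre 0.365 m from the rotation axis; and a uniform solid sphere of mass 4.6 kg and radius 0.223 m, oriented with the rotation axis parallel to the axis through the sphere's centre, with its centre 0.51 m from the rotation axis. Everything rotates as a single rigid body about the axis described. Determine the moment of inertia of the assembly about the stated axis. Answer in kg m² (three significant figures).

5.69

Thin rod: I_cm = (1/12)ML² = (1/12)(5.32)(0.508)² = 0.11441 kg m²; centre at d = 0.864 m, so I = I_cm + Md² gives I = 0.11441 + (5.32)(0.864)² = 4.0858 kg m².
Solid disk: I_cm = (1/2)MR² = (1/2)(2.25)(0.134)² = 0.020201 kg m²; centre at d = 0.365 m, so I = I_cm + Md² gives I = 0.020201 + (2.25)(0.365)² = 0.31996 kg m².
Solid sphere: I_cm = (2/5)MR² = (2/5)(4.6)(0.223)² = 0.091501 kg m²; centre at d = 0.51 m, so I = I_cm + Md² gives I = 0.091501 + (4.6)(0.51)² = 1.288 kg m².
Total I = 4.0858 + 0.31996 + 1.288 = 5.6937 kg m².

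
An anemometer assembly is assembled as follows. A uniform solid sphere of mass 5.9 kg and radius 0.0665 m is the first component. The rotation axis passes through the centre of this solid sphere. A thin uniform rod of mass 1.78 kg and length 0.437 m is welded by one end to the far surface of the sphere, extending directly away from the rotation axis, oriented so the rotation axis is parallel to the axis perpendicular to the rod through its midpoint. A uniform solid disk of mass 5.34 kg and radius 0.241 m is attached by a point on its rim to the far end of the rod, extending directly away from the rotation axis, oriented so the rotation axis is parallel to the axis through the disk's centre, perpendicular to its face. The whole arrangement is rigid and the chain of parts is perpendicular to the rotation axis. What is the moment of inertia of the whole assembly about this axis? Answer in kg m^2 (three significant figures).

3.30

Solid sphere: I_cm = (2/5)MR² = (2/5)(5.9)(0.0665)² = 0.010437 kg m^2; axis through the centre, so I = 0.010437 kg m^2.
Thin rod: I_cm = (1/12)ML² = (1/12)(1.78)(0.437)² = 0.028327 kg m^2; centre at d = 0.0665 + 0.2185 = 0.285 m, so I = I_cm + Md² gives I = 0.028327 + (1.78)(0.285)² = 0.17291 kg m^2.
Solid disk: I_cm = (1/2)MR² = (1/2)(5.34)(0.241)² = 0.15508 kg m^2; centre at d = 0.0665 + 0.2185 + 0.2185 + 0.241 = 0.7445 m, so I = I_cm + Md² gives I = 0.15508 + (5.34)(0.7445)² = 3.1149 kg m^2.
Total I = 0.010437 + 0.17291 + 3.1149 = 3.2983 kg m^2.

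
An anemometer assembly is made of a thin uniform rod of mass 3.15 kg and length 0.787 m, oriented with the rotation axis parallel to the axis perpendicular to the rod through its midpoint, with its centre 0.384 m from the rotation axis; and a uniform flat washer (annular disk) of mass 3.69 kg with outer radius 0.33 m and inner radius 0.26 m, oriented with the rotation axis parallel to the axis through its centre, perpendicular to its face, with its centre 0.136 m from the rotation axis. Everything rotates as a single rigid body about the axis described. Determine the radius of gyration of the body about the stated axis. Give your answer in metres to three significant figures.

0.386

Thin rod: I_cm = (1/12)ML² = (1/12)(3.15)(0.787)² = 0.16258 kg·m²; centre at d = 0.384 m, so the parallel axis theorem gives I = 0.16258 + (3.15)(0.384)² = 0.62707 kg·m².
Annular disk: I_cm = (1/2)M(R²+r²) = (1/2)(3.69)[(0.33)² + (0.26)²] = 0.32564 kg·m²; centre at d = 0.136 m, so the parallel axis theorem gives I = 0.32564 + (3.69)(0.136)² = 0.39389 kg·m².
Total I = 1.021 kg·m²; total mass M = 6.84 kg.
k = √(I/M) = √(1.021/6.84) = 0.38635 m.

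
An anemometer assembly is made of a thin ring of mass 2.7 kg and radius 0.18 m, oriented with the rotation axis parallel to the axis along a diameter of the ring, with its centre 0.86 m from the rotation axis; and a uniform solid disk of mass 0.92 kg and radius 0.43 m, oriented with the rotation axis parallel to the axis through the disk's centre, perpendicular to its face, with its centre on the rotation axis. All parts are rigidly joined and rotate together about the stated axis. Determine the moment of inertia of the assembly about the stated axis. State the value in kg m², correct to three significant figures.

2.13

Thin ring: I_cm = (1/2)MR² = (1/2)(2.7)(0.18)² = 0.04374 kg m²; centre at d = 0.86 m, so the parallel axis theorem gives I = 0.04374 + (2.7)(0.86)² = 2.0407 kg m².
Solid disk: I_cm = (1/2)MR² = (1/2)(0.92)(0.43)² = 0.085054 kg m²; axis through the centre, so I = 0.085054 kg m².
Total I = 2.0407 + 0.085054 = 2.1257 kg m².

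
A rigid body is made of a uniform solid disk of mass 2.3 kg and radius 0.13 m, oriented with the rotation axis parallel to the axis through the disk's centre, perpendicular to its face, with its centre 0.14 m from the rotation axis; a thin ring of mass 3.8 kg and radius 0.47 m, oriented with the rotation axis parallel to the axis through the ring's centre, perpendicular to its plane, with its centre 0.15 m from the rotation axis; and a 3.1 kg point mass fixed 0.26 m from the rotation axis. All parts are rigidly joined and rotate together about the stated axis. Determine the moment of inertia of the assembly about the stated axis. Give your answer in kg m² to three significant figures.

Solid disk: I_cm = (1/2)MR² = (1/2)(2.3)(0.13)² = 0.019435 kg m²; centre at d = 0.14 m, so the parallel axis theorem gives I = 0.019435 + (2.3)(0.14)² = 0.064515 kg m².
Thin ring: I_cm = MR² = (3.8)(0.47)² = 0.83942 kg m²; centre at d = 0.15 m, so the parallel axis theorem gives I = 0.83942 + (3.8)(0.15)² = 0.92492 kg m².
Point mass: I_cm = 0; centre at d = 0.26 m, so the parallel axis theorem gives I = 0 + (3.1)(0.26)² = 0.20956 kg m².
Total I = 0.064515 + 0.92492 + 0.20956 = 1.199 kg m².

1.20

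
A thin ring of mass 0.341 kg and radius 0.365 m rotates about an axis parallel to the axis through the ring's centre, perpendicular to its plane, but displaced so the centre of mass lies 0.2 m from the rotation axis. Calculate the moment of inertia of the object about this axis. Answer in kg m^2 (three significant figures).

I_cm = MR² = (0.341)(0.365)² = 0.04543 kg m^2; centre at d = 0.2 m, so the parallel axis theorem gives I = 0.04543 + (0.341)(0.2)² = 0.05907 kg m^2.

0.0591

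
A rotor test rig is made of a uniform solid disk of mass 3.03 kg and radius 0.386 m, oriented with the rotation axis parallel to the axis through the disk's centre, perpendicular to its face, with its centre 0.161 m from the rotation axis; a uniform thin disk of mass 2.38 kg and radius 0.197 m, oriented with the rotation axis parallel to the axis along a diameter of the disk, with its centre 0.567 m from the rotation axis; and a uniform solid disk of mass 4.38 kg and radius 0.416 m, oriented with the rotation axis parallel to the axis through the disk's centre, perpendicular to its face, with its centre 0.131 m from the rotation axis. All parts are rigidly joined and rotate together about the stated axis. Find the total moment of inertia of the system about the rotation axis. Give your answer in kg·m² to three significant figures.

Solid disk: I_cm = (1/2)MR² = (1/2)(3.03)(0.386)² = 0.22573 kg·m²; centre at d = 0.161 m, so I = I_cm + Md² gives I = 0.22573 + (3.03)(0.161)² = 0.30427 kg·m².
Thin disk: I_cm = (1/4)MR² = (1/4)(2.38)(0.197)² = 0.023091 kg·m²; centre at d = 0.567 m, so I = I_cm + Md² gives I = 0.023091 + (2.38)(0.567)² = 0.78824 kg·m².
Solid disk: I_cm = (1/2)MR² = (1/2)(4.38)(0.416)² = 0.37899 kg·m²; centre at d = 0.131 m, so I = I_cm + Md² gives I = 0.37899 + (4.38)(0.131)² = 0.45416 kg·m².
Total I = 0.30427 + 0.78824 + 0.45416 = 1.5467 kg·m².

1.55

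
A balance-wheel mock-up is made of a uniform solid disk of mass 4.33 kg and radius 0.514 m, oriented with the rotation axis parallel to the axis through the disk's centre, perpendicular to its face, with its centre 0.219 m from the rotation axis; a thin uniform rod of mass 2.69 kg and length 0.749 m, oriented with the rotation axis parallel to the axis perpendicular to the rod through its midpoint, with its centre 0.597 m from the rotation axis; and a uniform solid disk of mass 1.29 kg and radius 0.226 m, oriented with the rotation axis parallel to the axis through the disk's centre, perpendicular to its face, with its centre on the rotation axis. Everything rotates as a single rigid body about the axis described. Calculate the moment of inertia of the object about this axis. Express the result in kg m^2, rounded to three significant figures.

1.90

Solid disk: I_cm = (1/2)MR² = (1/2)(4.33)(0.514)² = 0.57198 kg m^2; centre at d = 0.219 m, so the parallel axis theorem gives I = 0.57198 + (4.33)(0.219)² = 0.77966 kg m^2.
Thin rod: I_cm = (1/12)ML² = (1/12)(2.69)(0.749)² = 0.12576 kg m^2; centre at d = 0.597 m, so the parallel axis theorem gives I = 0.12576 + (2.69)(0.597)² = 1.0845 kg m^2.
Solid disk: I_cm = (1/2)MR² = (1/2)(1.29)(0.226)² = 0.032944 kg m^2; axis through the centre, so I = 0.032944 kg m^2.
Total I = 0.77966 + 1.0845 + 0.032944 = 1.8971 kg m^2.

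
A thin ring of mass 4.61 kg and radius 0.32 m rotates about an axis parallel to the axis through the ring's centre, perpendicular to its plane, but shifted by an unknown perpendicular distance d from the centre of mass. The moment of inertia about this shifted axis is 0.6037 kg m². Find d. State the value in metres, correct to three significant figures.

0.169

About the centre-of-mass axis, I_cm = MR² = (4.61)(0.32)² = 0.47206 kg m².
Parallel axis theorem: I = I_cm + Md², so Md² = 0.6037 − 0.47206 = 0.13164 kg m².
d = √(0.13164 / 4.61) = 0.16898 m.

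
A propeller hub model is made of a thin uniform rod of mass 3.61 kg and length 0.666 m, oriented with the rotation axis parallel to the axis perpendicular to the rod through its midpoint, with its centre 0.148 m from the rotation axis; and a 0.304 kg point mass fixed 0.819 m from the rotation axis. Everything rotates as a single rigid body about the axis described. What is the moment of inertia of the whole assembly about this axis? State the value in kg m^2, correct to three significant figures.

Thin rod: I_cm = (1/12)ML² = (1/12)(3.61)(0.666)² = 0.13344 kg m^2; centre at d = 0.148 m, so I = I_cm + Md² gives I = 0.13344 + (3.61)(0.148)² = 0.21251 kg m^2.
Point mass: I_cm = 0; centre at d = 0.819 m, so I = I_cm + Md² gives I = 0 + (0.304)(0.819)² = 0.20391 kg m^2.
Total I = 0.21251 + 0.20391 = 0.41642 kg m^2.

0.416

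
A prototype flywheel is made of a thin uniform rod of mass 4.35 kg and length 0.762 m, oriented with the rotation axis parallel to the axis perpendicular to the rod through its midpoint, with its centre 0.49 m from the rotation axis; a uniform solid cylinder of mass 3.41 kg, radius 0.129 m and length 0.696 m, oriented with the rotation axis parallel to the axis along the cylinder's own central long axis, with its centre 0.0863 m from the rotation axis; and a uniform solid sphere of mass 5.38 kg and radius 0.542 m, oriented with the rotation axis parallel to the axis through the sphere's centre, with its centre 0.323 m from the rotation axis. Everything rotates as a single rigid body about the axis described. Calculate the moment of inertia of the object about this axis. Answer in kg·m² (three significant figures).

Thin rod: I_cm = (1/12)ML² = (1/12)(4.35)(0.762)² = 0.21048 kg·m²; centre at d = 0.49 m, so I = I_cm + Md² gives I = 0.21048 + (4.35)(0.49)² = 1.2549 kg·m².
Solid cylinder: I_cm = (1/2)MR² = (1/2)(3.41)(0.129)² = 0.028373 kg·m²; centre at d = 0.0863 m, so I = I_cm + Md² gives I = 0.028373 + (3.41)(0.0863)² = 0.05377 kg·m².
Solid sphere: I_cm = (2/5)MR² = (2/5)(5.38)(0.542)² = 0.63218 kg·m²; centre at d = 0.323 m, so I = I_cm + Md² gives I = 0.63218 + (5.38)(0.323)² = 1.1935 kg·m².
Total I = 1.2549 + 0.05377 + 1.1935 = 2.5022 kg·m².

2.50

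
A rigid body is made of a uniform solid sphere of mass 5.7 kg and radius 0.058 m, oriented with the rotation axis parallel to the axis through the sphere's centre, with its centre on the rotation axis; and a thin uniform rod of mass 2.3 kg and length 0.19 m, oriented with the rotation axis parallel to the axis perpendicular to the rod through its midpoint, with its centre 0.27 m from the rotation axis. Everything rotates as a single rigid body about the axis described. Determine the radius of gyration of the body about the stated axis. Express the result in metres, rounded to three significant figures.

0.151

Solid sphere: I_cm = (2/5)MR² = (2/5)(5.7)(0.058)² = 0.0076699 kg m²; axis through the centre, so I = 0.0076699 kg m².
Thin rod: I_cm = (1/12)ML² = (1/12)(2.3)(0.19)² = 0.0069192 kg m²; centre at d = 0.27 m, so I = I_cm + Md² gives I = 0.0069192 + (2.3)(0.27)² = 0.17459 kg m².
Total I = 0.18226 kg m²; total mass M = 8 kg.
k = √(I/M) = √(0.18226/8) = 0.15094 m.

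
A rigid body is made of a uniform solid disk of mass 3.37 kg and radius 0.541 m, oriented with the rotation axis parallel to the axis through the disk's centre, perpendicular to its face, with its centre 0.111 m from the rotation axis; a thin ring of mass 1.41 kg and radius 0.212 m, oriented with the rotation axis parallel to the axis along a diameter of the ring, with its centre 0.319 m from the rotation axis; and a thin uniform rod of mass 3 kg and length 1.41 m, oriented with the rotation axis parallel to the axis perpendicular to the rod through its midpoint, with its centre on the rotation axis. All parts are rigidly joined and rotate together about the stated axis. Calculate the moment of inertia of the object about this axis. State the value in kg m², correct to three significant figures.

Solid disk: I_cm = (1/2)MR² = (1/2)(3.37)(0.541)² = 0.49317 kg m²; centre at d = 0.111 m, so the parallel axis theorem gives I = 0.49317 + (3.37)(0.111)² = 0.53469 kg m².
Thin ring: I_cm = (1/2)MR² = (1/2)(1.41)(0.212)² = 0.031686 kg m²; centre at d = 0.319 m, so the parallel axis theorem gives I = 0.031686 + (1.41)(0.319)² = 0.17517 kg m².
Thin rod: I_cm = (1/12)ML² = (1/12)(3)(1.41)² = 0.49702 kg m²; axis through the centre, so I = 0.49702 kg m².
Total I = 0.53469 + 0.17517 + 0.49702 = 1.2069 kg m².

1.21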